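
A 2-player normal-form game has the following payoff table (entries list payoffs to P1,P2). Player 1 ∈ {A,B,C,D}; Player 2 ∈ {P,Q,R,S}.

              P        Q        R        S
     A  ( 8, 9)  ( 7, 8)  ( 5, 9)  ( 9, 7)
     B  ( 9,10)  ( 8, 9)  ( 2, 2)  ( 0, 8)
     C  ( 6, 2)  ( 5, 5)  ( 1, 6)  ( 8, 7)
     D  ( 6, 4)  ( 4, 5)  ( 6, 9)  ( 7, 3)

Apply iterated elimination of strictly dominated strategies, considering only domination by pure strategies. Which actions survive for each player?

Remaining: P1:{A,B,D} P2:{P,Q,R}

P1 drop C (A beats it: P:8>6 Q:7>5 R:5>1 S:9>8)
P2 drop S (P beats it: A:9>7 B:10>8 D:4>3)
P1→{A,B,D} P2→{P,Q,R}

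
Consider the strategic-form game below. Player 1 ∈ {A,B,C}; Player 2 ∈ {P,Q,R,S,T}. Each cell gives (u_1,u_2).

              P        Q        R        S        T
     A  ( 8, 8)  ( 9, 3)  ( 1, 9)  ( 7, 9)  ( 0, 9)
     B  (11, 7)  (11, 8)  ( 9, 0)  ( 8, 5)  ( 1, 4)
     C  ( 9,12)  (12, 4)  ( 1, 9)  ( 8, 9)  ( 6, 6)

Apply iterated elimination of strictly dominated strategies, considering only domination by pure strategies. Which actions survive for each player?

Remaining: P1:{B,C} P2:{P,Q}

P1 drop A (B beats it: P:11>8 Q:11>9 R:9>1 S:8>7 T:1>0)
P2 drop R (P beats it: B:7>0 C:12>9)
P2 drop S (P beats it: B:7>5 C:12>9)
P2 drop T (P beats it: B:7>4 C:12>6)
P1→{B,C} P2→{P,Q}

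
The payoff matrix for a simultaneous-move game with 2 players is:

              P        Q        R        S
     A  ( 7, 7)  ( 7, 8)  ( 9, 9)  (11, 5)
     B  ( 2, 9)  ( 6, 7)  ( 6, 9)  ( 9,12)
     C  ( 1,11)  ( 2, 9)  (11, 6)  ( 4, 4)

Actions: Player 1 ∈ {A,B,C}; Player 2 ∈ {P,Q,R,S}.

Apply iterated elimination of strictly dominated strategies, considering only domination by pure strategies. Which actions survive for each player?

IESDS → P1:{A,C} P2:{P,Q,R}

P1 drop B (A beats it: P:7>2 Q:7>6 R:9>6 S:11>9)
P2 drop S (P beats it: A:7>5 C:11>4)
P1→{A,C} P2→{P,Q,R}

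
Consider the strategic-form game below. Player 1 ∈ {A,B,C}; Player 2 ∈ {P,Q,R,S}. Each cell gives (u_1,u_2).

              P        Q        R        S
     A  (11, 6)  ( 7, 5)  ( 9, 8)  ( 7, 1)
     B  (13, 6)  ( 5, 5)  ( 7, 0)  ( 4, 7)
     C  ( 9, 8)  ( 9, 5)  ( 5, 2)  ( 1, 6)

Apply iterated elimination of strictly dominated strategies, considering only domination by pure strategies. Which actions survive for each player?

P2 drop Q (P beats it: A:6>5 B:6>5 C:8>5)
P1 drop C (A beats it: P:11>9 R:9>5 S:7>1)
P1→{A,B} P2→{P,R,S}

IESDS → P1:{A,B} P2:{P,R,S}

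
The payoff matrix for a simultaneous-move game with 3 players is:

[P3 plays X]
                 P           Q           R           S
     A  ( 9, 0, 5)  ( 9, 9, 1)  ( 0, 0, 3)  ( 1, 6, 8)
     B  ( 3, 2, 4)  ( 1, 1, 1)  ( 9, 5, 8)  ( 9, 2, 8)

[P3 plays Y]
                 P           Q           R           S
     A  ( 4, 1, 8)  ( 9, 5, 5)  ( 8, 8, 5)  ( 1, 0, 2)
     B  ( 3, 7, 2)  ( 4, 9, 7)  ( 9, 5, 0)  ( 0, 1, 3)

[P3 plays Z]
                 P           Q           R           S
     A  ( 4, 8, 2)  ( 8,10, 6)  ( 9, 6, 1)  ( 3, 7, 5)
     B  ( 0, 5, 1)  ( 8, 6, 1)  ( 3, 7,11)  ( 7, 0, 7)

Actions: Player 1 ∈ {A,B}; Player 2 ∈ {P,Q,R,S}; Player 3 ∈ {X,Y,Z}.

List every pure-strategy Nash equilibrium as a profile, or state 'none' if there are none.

(A,P,X): not NE [P2→Q gives 9>0; P3→Y gives 8>5]
(A,P,Y): not NE [P2→R gives 8>1]
(A,P,Z): not NE [P2→Q gives 10>8; P3→Y gives 8>2]
(A,Q,X): not NE [P3→Z gives 6>1]
(A,Q,Y): not NE [P2→R gives 8>5; P3→Z gives 6>5]
(A,Q,Z): NE
(A,R,X): not NE [P1→B gives 9>0; P2→Q gives 9>0; P3→Y gives 5>3]
(A,R,Y): not NE [P1→B gives 9>8]
(A,R,Z): not NE [P2→Q gives 10>6; P3→Y gives 5>1]
(A,S,X): not NE [P1→B gives 9>1; P2→Q gives 9>6]
(A,S,Y): not NE [P2→R gives 8>0; P3→X gives 8>2]
(A,S,Z): not NE [P1→B gives 7>3; P2→Q gives 10>7; P3→X gives 8>5]
(B,P,X): not NE [P1→A gives 9>3; P2→R gives 5>2]
(B,P,Y): not NE [P1→A gives 4>3; P2→Q gives 9>7; P3→X gives 4>2]
(B,P,Z): not NE [P1→A gives 4>0; P2→R gives 7>5; P3→X gives 4>1]
(B,Q,X): not NE [P1→A gives 9>1; P2→R gives 5>1; P3→Y gives 7>1]
(B,Q,Y): not NE [P1→A gives 9>4]
(B,Q,Z): not NE [P2→R gives 7>6; P3→Y gives 7>1]
(B,R,X): not NE [P3→Z gives 11>8]
(B,R,Y): not NE [P2→Q gives 9>5; P3→Z gives 11>0]
(B,R,Z): not NE [P1→A gives 9>3]
(B,S,X): not NE [P2→R gives 5>2]
(B,S,Y): not NE [P1→A gives 1>0; P2→Q gives 9>1; P3→X gives 8>3]
(B,S,Z): not NE [P2→R gives 7>0; P3→X gives 8>7]

Nash profiles: (A,Q,Z)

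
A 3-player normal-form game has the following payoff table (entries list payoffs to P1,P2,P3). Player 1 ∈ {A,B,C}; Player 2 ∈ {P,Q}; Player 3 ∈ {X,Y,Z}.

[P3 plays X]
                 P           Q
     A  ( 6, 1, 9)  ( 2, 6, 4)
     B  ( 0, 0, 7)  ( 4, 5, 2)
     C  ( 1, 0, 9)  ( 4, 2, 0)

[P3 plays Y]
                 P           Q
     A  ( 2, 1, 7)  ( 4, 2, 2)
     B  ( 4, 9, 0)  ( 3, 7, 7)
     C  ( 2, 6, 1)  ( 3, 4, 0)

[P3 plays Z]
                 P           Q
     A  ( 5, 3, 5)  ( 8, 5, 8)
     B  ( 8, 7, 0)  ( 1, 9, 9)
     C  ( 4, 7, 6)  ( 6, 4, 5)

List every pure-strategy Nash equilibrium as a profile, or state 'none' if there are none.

Nash profiles: (A,Q,Z)

(A,P,X): not NE [P2→Q gives 6>1]
(A,P,Y): not NE [P1→B gives 4>2; P2→Q gives 2>1; P3→X gives 9>7]
(A,P,Z): not NE [P1→B gives 8>5; P2→Q gives 5>3; P3→X gives 9>5]
(A,Q,X): not NE [P1→C gives 4>2; P3→Z gives 8>4]
(A,Q,Y): not NE [P3→Z gives 8>2]
(A,Q,Z): NE
(B,P,X): not NE [P1→A gives 6>0; P2→Q gives 5>0]
(B,P,Y): not NE [P3→X gives 7>0]
(B,P,Z): not NE [P2→Q gives 9>7; P3→X gives 7>0]
(B,Q,X): not NE [P3→Z gives 9>2]
(B,Q,Y): not NE [P1→A gives 4>3; P2→P gives 9>7; P3→Z gives 9>7]
(B,Q,Z): not NE [P1→A gives 8>1]
(C,P,X): not NE [P1→A gives 6>1; P2→Q gives 2>0]
(C,P,Y): not NE [P1→B gives 4>2; P3→X gives 9>1]
(C,P,Z): not NE [P1→B gives 8>4; P3→X gives 9>6]
(C,Q,X): not NE [P3→Z gives 5>0]
(C,Q,Y): not NE [P1→A gives 4>3; P2→P gives 6>4; P3→Z gives 5>0]
(C,Q,Z): not NE [P1→A gives 8>6; P2→P gives 7>4]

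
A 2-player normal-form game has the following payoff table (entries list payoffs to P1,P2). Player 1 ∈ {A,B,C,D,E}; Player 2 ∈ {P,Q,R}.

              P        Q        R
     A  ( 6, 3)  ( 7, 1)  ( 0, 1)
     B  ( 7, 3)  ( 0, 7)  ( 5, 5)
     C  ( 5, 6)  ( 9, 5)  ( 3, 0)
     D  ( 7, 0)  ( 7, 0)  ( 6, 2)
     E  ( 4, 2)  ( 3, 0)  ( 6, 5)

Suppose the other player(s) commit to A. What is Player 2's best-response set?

P2 best: {P}

u_2(P vs A) = 3
u_2(Q vs A) = 1
u_2(R vs A) = 1
max payoff 3 at {P}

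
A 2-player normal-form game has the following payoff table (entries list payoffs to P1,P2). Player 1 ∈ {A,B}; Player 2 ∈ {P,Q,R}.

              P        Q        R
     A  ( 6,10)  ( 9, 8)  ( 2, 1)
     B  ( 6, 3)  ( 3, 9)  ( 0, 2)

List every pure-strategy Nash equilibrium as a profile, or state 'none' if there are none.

PSNE = {(A,P)}

(A,P): NE
(A,Q): not NE [P2→P gives 10>8]
(A,R): not NE [P2→P gives 10>1]
(B,P): not NE [P2→Q gives 9>3]
(B,Q): not NE [P1→A gives 9>3]
(B,R): not NE [P1→A gives 2>0; P2→Q gives 9>2]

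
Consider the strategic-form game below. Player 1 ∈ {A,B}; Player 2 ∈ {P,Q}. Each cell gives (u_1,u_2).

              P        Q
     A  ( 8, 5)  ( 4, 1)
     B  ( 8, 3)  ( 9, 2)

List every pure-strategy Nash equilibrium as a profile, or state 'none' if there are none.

(A,P): NE
(A,Q): not NE [P1→B gives 9>4; P2→P gives 5>1]
(B,P): NE
(B,Q): not NE [P2→P gives 3>2]

PSNE = {(A,P), (B,P)}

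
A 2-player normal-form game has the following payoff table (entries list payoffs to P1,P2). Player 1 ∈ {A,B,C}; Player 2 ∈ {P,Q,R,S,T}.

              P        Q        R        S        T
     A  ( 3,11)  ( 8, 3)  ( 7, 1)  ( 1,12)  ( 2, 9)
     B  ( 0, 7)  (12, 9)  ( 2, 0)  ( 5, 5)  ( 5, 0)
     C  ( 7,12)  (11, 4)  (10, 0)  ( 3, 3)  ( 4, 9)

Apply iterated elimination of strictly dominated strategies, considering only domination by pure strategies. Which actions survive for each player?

P1 drop A (C beats it: P:7>3 Q:11>8 R:10>7 S:3>1 T:4>2)
P2 drop R (P beats it: B:7>0 C:12>0)
P2 drop S (P beats it: B:7>5 C:12>3)
P2 drop T (P beats it: B:7>0 C:12>9)
P1→{B,C} P2→{P,Q}

IESDS → P1:{B,C} P2:{P,Q}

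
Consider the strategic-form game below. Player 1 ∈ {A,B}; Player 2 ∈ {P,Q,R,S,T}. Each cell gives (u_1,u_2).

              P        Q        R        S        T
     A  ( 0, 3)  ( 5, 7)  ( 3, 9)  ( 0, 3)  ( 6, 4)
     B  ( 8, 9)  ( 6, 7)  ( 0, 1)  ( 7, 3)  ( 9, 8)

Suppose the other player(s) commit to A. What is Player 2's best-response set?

P2 best: {R}

u_2(P vs A) = 3
u_2(Q vs A) = 7
u_2(R vs A) = 9
u_2(S vs A) = 3
u_2(T vs A) = 4
max payoff 9 at {R}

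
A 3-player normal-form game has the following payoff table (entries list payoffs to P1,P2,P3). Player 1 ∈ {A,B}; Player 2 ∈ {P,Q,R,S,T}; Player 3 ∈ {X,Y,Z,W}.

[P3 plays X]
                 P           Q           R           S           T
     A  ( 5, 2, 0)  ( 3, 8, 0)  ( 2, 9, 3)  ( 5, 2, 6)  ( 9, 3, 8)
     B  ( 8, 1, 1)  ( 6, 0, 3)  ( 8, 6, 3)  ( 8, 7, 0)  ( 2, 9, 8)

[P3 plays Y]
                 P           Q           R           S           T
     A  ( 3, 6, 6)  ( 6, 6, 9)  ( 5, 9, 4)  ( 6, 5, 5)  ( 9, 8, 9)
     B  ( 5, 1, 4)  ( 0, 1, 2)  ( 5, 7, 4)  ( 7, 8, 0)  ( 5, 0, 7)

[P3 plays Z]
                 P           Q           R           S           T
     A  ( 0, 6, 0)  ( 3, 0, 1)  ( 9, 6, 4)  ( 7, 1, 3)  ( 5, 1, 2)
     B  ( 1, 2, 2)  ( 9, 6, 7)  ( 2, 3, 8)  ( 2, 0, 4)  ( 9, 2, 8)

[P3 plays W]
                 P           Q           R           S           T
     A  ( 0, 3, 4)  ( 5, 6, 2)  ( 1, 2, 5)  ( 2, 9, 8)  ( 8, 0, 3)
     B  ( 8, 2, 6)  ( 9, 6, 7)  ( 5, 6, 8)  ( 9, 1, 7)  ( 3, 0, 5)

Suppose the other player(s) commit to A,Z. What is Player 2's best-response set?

BR_2 = {P,R}

u_2(P vs A,Z) = 6
u_2(Q vs A,Z) = 0
u_2(R vs A,Z) = 6
u_2(S vs A,Z) = 1
u_2(T vs A,Z) = 1
max payoff 6 at {P,R}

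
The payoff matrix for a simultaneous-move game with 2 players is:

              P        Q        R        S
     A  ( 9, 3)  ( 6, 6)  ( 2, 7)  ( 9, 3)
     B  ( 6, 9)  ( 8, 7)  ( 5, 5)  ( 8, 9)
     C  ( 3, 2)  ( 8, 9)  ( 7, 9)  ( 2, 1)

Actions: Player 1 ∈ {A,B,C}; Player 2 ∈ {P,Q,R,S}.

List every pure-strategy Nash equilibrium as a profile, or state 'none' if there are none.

Nash profiles: (C,Q), (C,R)

(A,P): not NE [P2→R gives 7>3]
(A,Q): not NE [P1→C gives 8>6; P2→R gives 7>6]
(A,R): not NE [P1→C gives 7>2]
(A,S): not NE [P2→R gives 7>3]
(B,P): not NE [P1→A gives 9>6]
(B,Q): not NE [P2→S gives 9>7]
(B,R): not NE [P1→C gives 7>5; P2→S gives 9>5]
(B,S): not NE [P1→A gives 9>8]
(C,P): not NE [P1→A gives 9>3; P2→R gives 9>2]
(C,Q): NE
(C,R): NE
(C,S): not NE [P1→A gives 9>2; P2→R gives 9>1]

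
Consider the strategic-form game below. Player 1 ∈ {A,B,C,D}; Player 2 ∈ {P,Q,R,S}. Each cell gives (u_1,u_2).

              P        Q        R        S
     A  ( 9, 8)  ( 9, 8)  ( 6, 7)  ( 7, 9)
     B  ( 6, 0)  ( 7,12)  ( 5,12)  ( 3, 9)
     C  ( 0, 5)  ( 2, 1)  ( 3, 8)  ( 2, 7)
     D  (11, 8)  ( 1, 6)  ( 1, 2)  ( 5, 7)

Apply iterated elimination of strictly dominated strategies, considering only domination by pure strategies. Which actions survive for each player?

IESDS → P1:{A,D} P2:{P,S}

P1 drop B (A beats it: P:9>6 Q:9>7 R:6>5 S:7>3)
P1 drop C (A beats it: P:9>0 Q:9>2 R:6>3 S:7>2)
P2 drop Q (S beats it: A:9>8 D:7>6)
P2 drop R (P beats it: A:8>7 D:8>2)
P1→{A,D} P2→{P,S}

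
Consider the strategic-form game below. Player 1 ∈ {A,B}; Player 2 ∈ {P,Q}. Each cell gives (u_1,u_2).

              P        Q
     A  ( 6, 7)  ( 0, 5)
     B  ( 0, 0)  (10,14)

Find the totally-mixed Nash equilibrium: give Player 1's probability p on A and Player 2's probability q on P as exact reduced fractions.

p=7/8, q=5/8

P1 indiff ⇒ q·6+(1-q)·0 = q·0+(1-q)·10 ⇒ q(6) = (1-q)(10) ⇒ q = 5/8
P2 indiff ⇒ p·7+(1-p)·0 = p·5+(1-p)·14 ⇒ p(2) = (1-p)(14) ⇒ p = 7/8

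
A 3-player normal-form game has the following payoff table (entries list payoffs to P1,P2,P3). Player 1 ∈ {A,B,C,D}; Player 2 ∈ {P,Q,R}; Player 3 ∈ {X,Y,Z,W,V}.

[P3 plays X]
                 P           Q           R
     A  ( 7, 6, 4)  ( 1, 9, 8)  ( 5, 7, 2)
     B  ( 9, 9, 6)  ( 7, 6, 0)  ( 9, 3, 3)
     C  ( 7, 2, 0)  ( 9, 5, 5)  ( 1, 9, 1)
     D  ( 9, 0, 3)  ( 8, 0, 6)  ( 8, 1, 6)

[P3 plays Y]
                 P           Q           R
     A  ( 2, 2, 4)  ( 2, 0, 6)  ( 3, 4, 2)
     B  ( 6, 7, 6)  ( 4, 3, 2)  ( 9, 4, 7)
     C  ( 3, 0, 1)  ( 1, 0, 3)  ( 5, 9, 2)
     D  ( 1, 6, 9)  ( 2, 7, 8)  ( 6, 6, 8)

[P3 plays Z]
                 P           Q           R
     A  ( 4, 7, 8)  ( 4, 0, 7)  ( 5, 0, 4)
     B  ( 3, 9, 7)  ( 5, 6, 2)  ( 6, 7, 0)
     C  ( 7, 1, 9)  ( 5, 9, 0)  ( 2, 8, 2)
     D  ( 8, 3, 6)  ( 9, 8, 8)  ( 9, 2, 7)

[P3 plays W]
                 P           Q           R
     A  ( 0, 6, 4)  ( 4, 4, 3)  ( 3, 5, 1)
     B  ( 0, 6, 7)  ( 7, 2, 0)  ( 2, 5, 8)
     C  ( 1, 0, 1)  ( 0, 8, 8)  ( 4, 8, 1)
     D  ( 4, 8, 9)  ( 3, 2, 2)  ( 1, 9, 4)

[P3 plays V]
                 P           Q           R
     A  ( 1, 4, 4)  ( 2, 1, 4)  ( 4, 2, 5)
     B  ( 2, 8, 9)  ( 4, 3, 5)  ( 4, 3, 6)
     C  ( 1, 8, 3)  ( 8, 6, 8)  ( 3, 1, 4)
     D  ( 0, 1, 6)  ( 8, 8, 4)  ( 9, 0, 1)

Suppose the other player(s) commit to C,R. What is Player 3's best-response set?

BR_3 = {V}

u_3(X vs C,R) = 1
u_3(Y vs C,R) = 2
u_3(Z vs C,R) = 2
u_3(W vs C,R) = 1
u_3(V vs C,R) = 4
max payoff 4 at {V}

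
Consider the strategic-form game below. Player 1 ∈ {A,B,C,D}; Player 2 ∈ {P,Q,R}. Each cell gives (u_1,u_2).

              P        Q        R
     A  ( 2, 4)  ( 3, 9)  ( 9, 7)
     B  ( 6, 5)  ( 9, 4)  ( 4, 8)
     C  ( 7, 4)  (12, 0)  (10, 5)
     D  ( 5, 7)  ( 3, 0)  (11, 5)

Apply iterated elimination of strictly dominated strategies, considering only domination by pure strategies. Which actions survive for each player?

Survivors P1:{C,D} P2:{P,R}

P1 drop A (C beats it: P:7>2 Q:12>3 R:10>9)
P1 drop B (C beats it: P:7>6 Q:12>9 R:10>4)
P2 drop Q (P beats it: C:4>0 D:7>0)
P1→{C,D} P2→{P,R}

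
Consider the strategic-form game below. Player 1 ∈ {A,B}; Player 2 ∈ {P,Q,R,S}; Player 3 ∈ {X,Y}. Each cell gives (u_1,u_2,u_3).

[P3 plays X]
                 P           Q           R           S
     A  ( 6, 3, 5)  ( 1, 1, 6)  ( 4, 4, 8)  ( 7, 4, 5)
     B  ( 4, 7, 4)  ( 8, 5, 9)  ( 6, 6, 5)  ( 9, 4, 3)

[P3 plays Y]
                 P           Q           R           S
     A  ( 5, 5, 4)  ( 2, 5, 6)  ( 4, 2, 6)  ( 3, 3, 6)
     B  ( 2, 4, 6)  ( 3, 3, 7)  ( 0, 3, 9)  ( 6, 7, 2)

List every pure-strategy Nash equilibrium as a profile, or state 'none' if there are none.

Equilibria: none

(A,P,X): not NE [P2→S gives 4>3]
(A,P,Y): not NE [P3→X gives 5>4]
(A,Q,X): not NE [P1→B gives 8>1; P2→S gives 4>1]
(A,Q,Y): not NE [P1→B gives 3>2]
(A,R,X): not NE [P1→B gives 6>4]
(A,R,Y): not NE [P2→Q gives 5>2; P3→X gives 8>6]
(A,S,X): not NE [P1→B gives 9>7; P3→Y gives 6>5]
(A,S,Y): not NE [P1→B gives 6>3; P2→Q gives 5>3]
(B,P,X): not NE [P1→A gives 6>4; P3→Y gives 6>4]
(B,P,Y): not NE [P1→A gives 5>2; P2→S gives 7>4]
(B,Q,X): not NE [P2→P gives 7>5]
(B,Q,Y): not NE [P2→S gives 7>3; P3→X gives 9>7]
(B,R,X): not NE [P2→P gives 7>6; P3→Y gives 9>5]
(B,R,Y): not NE [P1→A gives 4>0; P2→S gives 7>3]
(B,S,X): not NE [P2→P gives 7>4]
(B,S,Y): not NE [P3→X gives 3>2]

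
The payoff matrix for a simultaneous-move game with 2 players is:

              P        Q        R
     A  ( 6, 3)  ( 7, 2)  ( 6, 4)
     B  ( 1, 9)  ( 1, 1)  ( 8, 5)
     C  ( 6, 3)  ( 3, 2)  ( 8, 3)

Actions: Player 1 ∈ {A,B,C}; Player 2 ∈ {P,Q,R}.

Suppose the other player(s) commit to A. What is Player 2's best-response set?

u_2(P vs A) = 3
u_2(Q vs A) = 2
u_2(R vs A) = 4
max payoff 4 at {R}

argmax u_2 = {R}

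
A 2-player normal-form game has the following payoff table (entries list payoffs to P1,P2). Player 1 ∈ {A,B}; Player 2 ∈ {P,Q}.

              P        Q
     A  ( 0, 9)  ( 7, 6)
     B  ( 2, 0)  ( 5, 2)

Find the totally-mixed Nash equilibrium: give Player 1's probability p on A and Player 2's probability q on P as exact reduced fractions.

P1 mixes 2/5 on A; P2 mixes 1/2 on P

P1 indiff ⇒ q·0+(1-q)·7 = q·2+(1-q)·5 ⇒ q(-2) = (1-q)(-2) ⇒ q = 1/2
P2 indiff ⇒ p·9+(1-p)·0 = p·6+(1-p)·2 ⇒ p(3) = (1-p)(2) ⇒ p = 2/5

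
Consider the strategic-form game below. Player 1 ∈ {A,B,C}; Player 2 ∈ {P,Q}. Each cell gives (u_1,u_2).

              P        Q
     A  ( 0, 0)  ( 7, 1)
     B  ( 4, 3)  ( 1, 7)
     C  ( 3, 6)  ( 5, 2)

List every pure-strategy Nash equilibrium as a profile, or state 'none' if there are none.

(A,P): not NE [P1→B gives 4>0; P2→Q gives 1>0]
(A,Q): NE
(B,P): not NE [P2→Q gives 7>3]
(B,Q): not NE [P1→A gives 7>1]
(C,P): not NE [P1→B gives 4>3]
(C,Q): not NE [P1→A gives 7>5; P2→P gives 6>2]

PSNE = {(A,Q)}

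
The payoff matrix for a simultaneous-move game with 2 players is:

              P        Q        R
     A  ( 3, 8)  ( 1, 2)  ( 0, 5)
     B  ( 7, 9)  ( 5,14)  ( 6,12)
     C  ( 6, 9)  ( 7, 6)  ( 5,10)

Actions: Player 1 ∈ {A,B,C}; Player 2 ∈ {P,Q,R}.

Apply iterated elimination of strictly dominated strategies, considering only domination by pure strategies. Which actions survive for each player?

Remaining: P1:{B,C} P2:{Q,R}

P1 drop A (B beats it: P:7>3 Q:5>1 R:6>0)
P2 drop P (R beats it: B:12>9 C:10>9)
P1→{B,C} P2→{Q,R}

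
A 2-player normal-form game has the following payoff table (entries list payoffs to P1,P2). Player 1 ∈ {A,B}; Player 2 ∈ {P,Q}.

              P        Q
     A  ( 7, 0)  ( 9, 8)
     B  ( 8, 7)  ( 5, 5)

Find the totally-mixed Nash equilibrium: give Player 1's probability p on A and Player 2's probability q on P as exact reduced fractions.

P1 indiff ⇒ q·7+(1-q)·9 = q·8+(1-q)·5 ⇒ q(-1) = (1-q)(-4) ⇒ q = 4/5
P2 indiff ⇒ p·0+(1-p)·7 = p·8+(1-p)·5 ⇒ p(-8) = (1-p)(-2) ⇒ p = 1/5

P1 mixes 1/5 on A; P2 mixes 4/5 on P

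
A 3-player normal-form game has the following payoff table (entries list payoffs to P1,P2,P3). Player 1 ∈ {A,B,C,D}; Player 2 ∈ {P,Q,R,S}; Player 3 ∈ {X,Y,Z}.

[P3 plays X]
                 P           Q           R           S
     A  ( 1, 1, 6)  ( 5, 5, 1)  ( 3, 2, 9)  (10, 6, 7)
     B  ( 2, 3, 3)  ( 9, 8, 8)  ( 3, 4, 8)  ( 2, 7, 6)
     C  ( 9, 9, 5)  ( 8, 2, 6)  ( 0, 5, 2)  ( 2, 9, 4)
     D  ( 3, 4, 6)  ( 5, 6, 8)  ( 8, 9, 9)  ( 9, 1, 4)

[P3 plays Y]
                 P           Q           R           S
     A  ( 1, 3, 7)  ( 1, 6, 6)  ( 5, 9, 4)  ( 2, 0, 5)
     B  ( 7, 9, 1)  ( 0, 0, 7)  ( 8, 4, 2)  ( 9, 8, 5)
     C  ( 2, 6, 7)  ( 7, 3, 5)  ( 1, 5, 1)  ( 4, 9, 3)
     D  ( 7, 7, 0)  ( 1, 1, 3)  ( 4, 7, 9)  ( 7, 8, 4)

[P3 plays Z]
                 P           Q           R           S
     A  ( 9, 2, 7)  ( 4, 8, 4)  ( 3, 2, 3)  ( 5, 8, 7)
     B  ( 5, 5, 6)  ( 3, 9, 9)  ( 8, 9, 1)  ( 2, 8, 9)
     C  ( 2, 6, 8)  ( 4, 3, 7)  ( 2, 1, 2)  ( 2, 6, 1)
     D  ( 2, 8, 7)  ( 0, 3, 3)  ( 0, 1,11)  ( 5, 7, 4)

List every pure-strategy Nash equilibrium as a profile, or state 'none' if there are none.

(A,P,X): not NE [P1→C gives 9>1; P2→S gives 6>1; P3→Z gives 7>6]
(A,P,Y): not NE [P1→D gives 7>1; P2→R gives 9>3]
(A,P,Z): not NE [P2→S gives 8>2]
(A,Q,X): not NE [P1→B gives 9>5; P2→S gives 6>5; P3→Y gives 6>1]
(A,Q,Y): not NE [P1→C gives 7>1; P2→R gives 9>6]
(A,Q,Z): not NE [P3→Y gives 6>4]
(A,R,X): not NE [P1→D gives 8>3; P2→S gives 6>2]
(A,R,Y): not NE [P1→B gives 8>5; P3→X gives 9>4]
(A,R,Z): not NE [P1→B gives 8>3; P2→S gives 8>2; P3→X gives 9>3]
(A,S,X): NE
(A,S,Y): not NE [P1→B gives 9>2; P2→R gives 9>0; P3→Z gives 7>5]
(A,S,Z): NE
(B,P,X): not NE [P1→C gives 9>2; P2→Q gives 8>3; P3→Z gives 6>3]
(B,P,Y): not NE [P3→Z gives 6>1]
(B,P,Z): not NE [P1→A gives 9>5; P2→R gives 9>5]
(B,Q,X): not NE [P3→Z gives 9>8]
(B,Q,Y): not NE [P1→C gives 7>0; P2→P gives 9>0; P3→Z gives 9>7]
(B,Q,Z): not NE [P1→C gives 4>3]
(B,R,X): not NE [P1→D gives 8>3; P2→Q gives 8>4]
(B,R,Y): not NE [P2→P gives 9>4; P3→X gives 8>2]
(B,R,Z): not NE [P3→X gives 8>1]
(B,S,X): not NE [P1→A gives 10>2; P2→Q gives 8>7; P3→Z gives 9>6]
(B,S,Y): not NE [P2→P gives 9>8; P3→Z gives 9>5]
(B,S,Z): not NE [P1→D gives 5>2; P2→R gives 9>8]
(C,P,X): not NE [P3→Z gives 8>5]
(C,P,Y): not NE [P1→D gives 7>2; P2→S gives 9>6; P3→Z gives 8>7]
(C,P,Z): not NE [P1→A gives 9>2]
(C,Q,X): not NE [P1→B gives 9>8; P2→S gives 9>2; P3→Z gives 7>6]
(C,Q,Y): not NE [P2→S gives 9>3; P3→Z gives 7>5]
(C,Q,Z): not NE [P2→S gives 6>3]
(C,R,X): not NE [P1→D gives 8>0; P2→S gives 9>5]
(C,R,Y): not NE [P1→B gives 8>1; P2→S gives 9>5; P3→Z gives 2>1]
(C,R,Z): not NE [P1→B gives 8>2; P2→S gives 6>1]
(C,S,X): not NE [P1→A gives 10>2]
(C,S,Y): not NE [P1→B gives 9>4; P3→X gives 4>3]
(C,S,Z): not NE [P1→D gives 5>2; P3→X gives 4>1]
(D,P,X): not NE [P1→C gives 9>3; P2→R gives 9>4; P3→Z gives 7>6]
(D,P,Y): not NE [P2→S gives 8>7; P3→Z gives 7>0]
(D,P,Z): not NE [P1→A gives 9>2]
(D,Q,X): not NE [P1→B gives 9>5; P2→R gives 9>6]
(D,Q,Y): not NE [P1→C gives 7>1; P2→S gives 8>1; P3→X gives 8>3]
(D,Q,Z): not NE [P1→C gives 4>0; P2→P gives 8>3; P3→X gives 8>3]
(D,R,X): not NE [P3→Z gives 11>9]
(D,R,Y): not NE [P1→B gives 8>4; P2→S gives 8>7; P3→Z gives 11>9]
(D,R,Z): not NE [P1→B gives 8>0; P2→P gives 8>1]
(D,S,X): not NE [P1→A gives 10>9; P2→R gives 9>1]
(D,S,Y): not NE [P1→B gives 9>7]
(D,S,Z): not NE [P2→P gives 8>7]

Nash profiles: (A,S,X), (A,S,Z)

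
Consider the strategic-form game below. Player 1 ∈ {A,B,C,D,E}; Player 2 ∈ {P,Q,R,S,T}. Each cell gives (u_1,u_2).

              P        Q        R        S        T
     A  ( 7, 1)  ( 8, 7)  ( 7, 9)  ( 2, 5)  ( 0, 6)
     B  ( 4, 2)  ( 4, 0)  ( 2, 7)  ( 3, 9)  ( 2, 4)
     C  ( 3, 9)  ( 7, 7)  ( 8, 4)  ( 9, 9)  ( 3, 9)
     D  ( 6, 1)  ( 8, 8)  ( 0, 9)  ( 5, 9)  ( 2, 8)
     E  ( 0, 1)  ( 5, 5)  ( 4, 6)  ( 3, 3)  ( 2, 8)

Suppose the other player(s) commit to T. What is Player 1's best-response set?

P1 best: {C}

u_1(A vs T) = 0
u_1(B vs T) = 2
u_1(C vs T) = 3
u_1(D vs T) = 2
u_1(E vs T) = 2
max payoff 3 at {C}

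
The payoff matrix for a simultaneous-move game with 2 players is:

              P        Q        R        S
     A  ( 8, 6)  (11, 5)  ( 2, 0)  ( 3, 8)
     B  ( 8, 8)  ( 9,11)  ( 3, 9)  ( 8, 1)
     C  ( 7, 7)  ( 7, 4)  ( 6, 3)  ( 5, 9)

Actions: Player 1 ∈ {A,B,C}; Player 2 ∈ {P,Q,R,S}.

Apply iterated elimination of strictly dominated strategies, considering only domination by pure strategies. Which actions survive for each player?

P2 drop R (Q beats it: A:5>0 B:11>9 C:4>3)
P1 drop C (B beats it: P:8>7 Q:9>7 S:8>5)
P1→{A,B} P2→{P,Q,S}

Remaining: P1:{A,B} P2:{P,Q,S}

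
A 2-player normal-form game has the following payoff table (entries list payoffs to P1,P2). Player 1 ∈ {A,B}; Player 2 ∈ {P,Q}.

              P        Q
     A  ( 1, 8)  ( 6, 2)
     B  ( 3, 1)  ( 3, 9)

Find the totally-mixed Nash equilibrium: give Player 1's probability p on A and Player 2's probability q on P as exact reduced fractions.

p=4/7, q=3/5

P1 indiff ⇒ q·1+(1-q)·6 = q·3+(1-q)·3 ⇒ q(-2) = (1-q)(-3) ⇒ q = 3/5
P2 indiff ⇒ p·8+(1-p)·1 = p·2+(1-p)·9 ⇒ p(6) = (1-p)(8) ⇒ p = 4/7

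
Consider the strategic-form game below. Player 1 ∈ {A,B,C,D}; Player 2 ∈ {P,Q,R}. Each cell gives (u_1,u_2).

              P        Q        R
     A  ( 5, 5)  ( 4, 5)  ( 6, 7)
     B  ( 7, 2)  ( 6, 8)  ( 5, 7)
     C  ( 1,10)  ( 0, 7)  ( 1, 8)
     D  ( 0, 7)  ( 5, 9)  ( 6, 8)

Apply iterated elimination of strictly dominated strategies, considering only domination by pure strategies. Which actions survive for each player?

Survivors P1:{A,B,D} P2:{Q,R}

P1 drop C (A beats it: P:5>1 Q:4>0 R:6>1)
P2 drop P (R beats it: A:7>5 B:7>2 D:8>7)
P1→{A,B,D} P2→{Q,R}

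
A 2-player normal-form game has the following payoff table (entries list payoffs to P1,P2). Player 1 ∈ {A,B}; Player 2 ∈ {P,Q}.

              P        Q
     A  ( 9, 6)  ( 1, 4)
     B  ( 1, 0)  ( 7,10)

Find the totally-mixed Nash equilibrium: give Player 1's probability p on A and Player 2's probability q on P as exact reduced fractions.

(p,q) = (5/6, 3/7)

P1 indiff ⇒ q·9+(1-q)·1 = q·1+(1-q)·7 ⇒ q(8) = (1-q)(6) ⇒ q = 3/7
P2 indiff ⇒ p·6+(1-p)·0 = p·4+(1-p)·10 ⇒ p(2) = (1-p)(10) ⇒ p = 5/6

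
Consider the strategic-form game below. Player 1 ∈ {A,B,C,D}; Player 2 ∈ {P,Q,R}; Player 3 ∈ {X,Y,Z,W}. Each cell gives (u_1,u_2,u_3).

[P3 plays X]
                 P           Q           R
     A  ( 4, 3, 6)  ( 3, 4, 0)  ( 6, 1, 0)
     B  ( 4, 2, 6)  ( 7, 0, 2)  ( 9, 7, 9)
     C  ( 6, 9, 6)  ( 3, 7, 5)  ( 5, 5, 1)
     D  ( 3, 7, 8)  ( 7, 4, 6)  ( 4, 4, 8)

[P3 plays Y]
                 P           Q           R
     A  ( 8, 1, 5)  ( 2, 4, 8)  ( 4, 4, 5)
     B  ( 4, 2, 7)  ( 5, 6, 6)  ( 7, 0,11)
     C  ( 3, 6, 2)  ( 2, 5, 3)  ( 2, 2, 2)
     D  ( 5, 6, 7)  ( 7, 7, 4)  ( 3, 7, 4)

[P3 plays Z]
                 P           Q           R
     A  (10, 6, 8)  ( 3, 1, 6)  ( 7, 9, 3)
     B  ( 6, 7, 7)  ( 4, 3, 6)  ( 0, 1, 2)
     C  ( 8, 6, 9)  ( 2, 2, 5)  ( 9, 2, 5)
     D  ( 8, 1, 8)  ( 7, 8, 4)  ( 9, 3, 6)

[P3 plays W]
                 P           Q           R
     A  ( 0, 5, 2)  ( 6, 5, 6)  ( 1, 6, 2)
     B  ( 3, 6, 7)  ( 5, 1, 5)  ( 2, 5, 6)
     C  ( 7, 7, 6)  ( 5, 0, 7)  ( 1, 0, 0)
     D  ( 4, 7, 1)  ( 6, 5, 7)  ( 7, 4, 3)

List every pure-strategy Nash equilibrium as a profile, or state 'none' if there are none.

(A,P,X): not NE [P1→C gives 6>4; P2→Q gives 4>3; P3→Z gives 8>6]
(A,P,Y): not NE [P2→R gives 4>1; P3→Z gives 8>5]
(A,P,Z): not NE [P2→R gives 9>6]
(A,P,W): not NE [P1→C gives 7>0; P2→R gives 6>5; P3→Z gives 8>2]
(A,Q,X): not NE [P1→D gives 7>3; P3→Y gives 8>0]
(A,Q,Y): not NE [P1→D gives 7>2]
(A,Q,Z): not NE [P1→D gives 7>3; P2→R gives 9>1; P3→Y gives 8>6]
(A,Q,W): not NE [P2→R gives 6>5; P3→Y gives 8>6]
(A,R,X): not NE [P1→B gives 9>6; P2→Q gives 4>1; P3→Y gives 5>0]
(A,R,Y): not NE [P1→B gives 7>4]
(A,R,Z): not NE [P1→D gives 9>7; P3→Y gives 5>3]
(A,R,W): not NE [P1→D gives 7>1; P3→Y gives 5>2]
(B,P,X): not NE [P1→C gives 6>4; P2→R gives 7>2; P3→W gives 7>6]
(B,P,Y): not NE [P1→A gives 8>4; P2→Q gives 6>2]
(B,P,Z): not NE [P1→A gives 10>6]
(B,P,W): not NE [P1→C gives 7>3]
(B,Q,X): not NE [P2→R gives 7>0; P3→Z gives 6>2]
(B,Q,Y): not NE [P1→D gives 7>5]
(B,Q,Z): not NE [P1→D gives 7>4; P2→P gives 7>3]
(B,Q,W): not NE [P1→D gives 6>5; P2→P gives 6>1; P3→Z gives 6>5]
(B,R,X): not NE [P3→Y gives 11>9]
(B,R,Y): not NE [P2→Q gives 6>0]
(B,R,Z): not NE [P1→D gives 9>0; P2→P gives 7>1; P3→Y gives 11>2]
(B,R,W): not NE [P1→D gives 7>2; P2→P gives 6>5; P3→Y gives 11>6]
(C,P,X): not NE [P3→Z gives 9>6]
(C,P,Y): not NE [P1→A gives 8>3; P3→Z gives 9>2]
(C,P,Z): not NE [P1→A gives 10>8]
(C,P,W): not NE [P3→Z gives 9>6]
(C,Q,X): not NE [P1→D gives 7>3; P2→P gives 9>7; P3→W gives 7>5]
(C,Q,Y): not NE [P1→D gives 7>2; P2→P gives 6>5; P3→W gives 7>3]
(C,Q,Z): not NE [P1→D gives 7>2; P2→P gives 6>2; P3→W gives 7>5]
(C,Q,W): not NE [P1→D gives 6>5; P2→P gives 7>0]
(C,R,X): not NE [P1→B gives 9>5; P2→P gives 9>5; P3→Z gives 5>1]
(C,R,Y): not NE [P1→B gives 7>2; P2→P gives 6>2; P3→Z gives 5>2]
(C,R,Z): not NE [P2→P gives 6>2]
(C,R,W): not NE [P1→D gives 7>1; P2→P gives 7>0; P3→Z gives 5>0]
(D,P,X): not NE [P1→C gives 6>3]
(D,P,Y): not NE [P1→A gives 8>5; P2→R gives 7>6; P3→Z gives 8>7]
(D,P,Z): not NE [P1→A gives 10>8; P2→Q gives 8>1]
(D,P,W): not NE [P1→C gives 7>4; P3→Z gives 8>1]
(D,Q,X): not NE [P2→P gives 7>4; P3→W gives 7>6]
(D,Q,Y): not NE [P3→W gives 7>4]
(D,Q,Z): not NE [P3→W gives 7>4]
(D,Q,W): not NE [P2→P gives 7>5]
(D,R,X): not NE [P1→B gives 9>4; P2→P gives 7>4]
(D,R,Y): not NE [P1→B gives 7>3; P3→X gives 8>4]
(D,R,Z): not NE [P2→Q gives 8>3; P3→X gives 8>6]
(D,R,W): not NE [P2→P gives 7>4; P3→X gives 8>3]

Equilibria: none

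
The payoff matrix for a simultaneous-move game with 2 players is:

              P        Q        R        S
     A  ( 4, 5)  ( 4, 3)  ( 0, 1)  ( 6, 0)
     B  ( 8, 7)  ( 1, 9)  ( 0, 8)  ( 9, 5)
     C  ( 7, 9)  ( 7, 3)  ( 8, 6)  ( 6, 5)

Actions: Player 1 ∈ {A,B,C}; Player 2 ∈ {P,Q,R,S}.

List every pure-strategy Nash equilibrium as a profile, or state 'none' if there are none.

No pure NE.

(A,P): not NE [P1→B gives 8>4]
(A,Q): not NE [P1→C gives 7>4; P2→P gives 5>3]
(A,R): not NE [P1→C gives 8>0; P2→P gives 5>1]
(A,S): not NE [P1→B gives 9>6; P2→P gives 5>0]
(B,P): not NE [P2→Q gives 9>7]
(B,Q): not NE [P1→C gives 7>1]
(B,R): not NE [P1→C gives 8>0; P2→Q gives 9>8]
(B,S): not NE [P2→Q gives 9>5]
(C,P): not NE [P1→B gives 8>7]
(C,Q): not NE [P2→P gives 9>3]
(C,R): not NE [P2→P gives 9>6]
(C,S): not NE [P1→B gives 9>6; P2→P gives 9>5]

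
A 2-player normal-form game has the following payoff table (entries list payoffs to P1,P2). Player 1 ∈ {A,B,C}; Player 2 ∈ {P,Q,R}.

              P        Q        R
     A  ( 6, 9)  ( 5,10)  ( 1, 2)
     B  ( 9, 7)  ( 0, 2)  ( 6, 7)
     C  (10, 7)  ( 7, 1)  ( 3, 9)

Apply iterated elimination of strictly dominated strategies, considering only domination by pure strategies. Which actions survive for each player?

P1 drop A (C beats it: P:10>6 Q:7>5 R:3>1)
P2 drop Q (P beats it: B:7>2 C:7>1)
P1→{B,C} P2→{P,R}

Survivors P1:{B,C} P2:{P,R}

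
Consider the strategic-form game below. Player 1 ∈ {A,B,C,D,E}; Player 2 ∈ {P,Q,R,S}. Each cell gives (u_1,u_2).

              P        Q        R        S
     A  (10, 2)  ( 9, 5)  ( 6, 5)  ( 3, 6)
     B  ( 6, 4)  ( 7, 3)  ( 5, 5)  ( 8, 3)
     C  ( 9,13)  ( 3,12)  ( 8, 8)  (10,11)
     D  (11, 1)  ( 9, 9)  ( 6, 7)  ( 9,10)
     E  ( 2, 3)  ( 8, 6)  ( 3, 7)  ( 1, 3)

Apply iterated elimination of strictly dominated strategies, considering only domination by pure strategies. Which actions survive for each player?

P1 drop B (D beats it: P:11>6 Q:9>7 R:6>5 S:9>8)
P1 drop E (A beats it: P:10>2 Q:9>8 R:6>3 S:3>1)
P2 drop R (S beats it: A:6>5 C:11>8 D:10>7)
P1→{A,C,D} P2→{P,Q,S}

IESDS → P1:{A,C,D} P2:{P,Q,S}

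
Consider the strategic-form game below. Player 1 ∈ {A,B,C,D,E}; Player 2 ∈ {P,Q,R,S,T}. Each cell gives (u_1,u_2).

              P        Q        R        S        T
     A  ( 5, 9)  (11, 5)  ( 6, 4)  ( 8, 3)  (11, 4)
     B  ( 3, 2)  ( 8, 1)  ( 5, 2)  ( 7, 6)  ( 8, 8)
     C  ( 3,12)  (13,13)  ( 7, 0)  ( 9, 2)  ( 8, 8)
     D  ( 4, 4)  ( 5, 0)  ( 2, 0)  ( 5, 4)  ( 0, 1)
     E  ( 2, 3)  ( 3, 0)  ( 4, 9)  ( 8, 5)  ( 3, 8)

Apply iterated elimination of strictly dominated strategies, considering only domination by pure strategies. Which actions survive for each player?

P1 drop B (A beats it: P:5>3 Q:11>8 R:6>5 S:8>7 T:11>8)
P1 drop D (A beats it: P:5>4 Q:11>5 R:6>2 S:8>5 T:11>0)
P1 drop E (C beats it: P:3>2 Q:13>3 R:7>4 S:9>8 T:8>3)
P2 drop R (P beats it: A:9>4 C:12>0)
P2 drop S (P beats it: A:9>3 C:12>2)
P2 drop T (P beats it: A:9>4 C:12>8)
P1→{A,C} P2→{P,Q}

Remaining: P1:{A,C} P2:{P,Q}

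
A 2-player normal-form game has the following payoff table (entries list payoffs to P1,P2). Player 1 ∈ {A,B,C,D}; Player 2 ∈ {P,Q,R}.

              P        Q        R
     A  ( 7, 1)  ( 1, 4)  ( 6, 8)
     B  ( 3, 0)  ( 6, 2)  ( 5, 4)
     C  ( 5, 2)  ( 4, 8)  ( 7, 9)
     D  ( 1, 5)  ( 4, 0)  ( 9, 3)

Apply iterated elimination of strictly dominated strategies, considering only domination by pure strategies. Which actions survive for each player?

Survivors P1:{A,C,D} P2:{P,R}

P2 drop Q (R beats it: A:8>4 B:4>2 C:9>8 D:3>0)
P1 drop B (A beats it: P:7>3 R:6>5)
P1→{A,C,D} P2→{P,R}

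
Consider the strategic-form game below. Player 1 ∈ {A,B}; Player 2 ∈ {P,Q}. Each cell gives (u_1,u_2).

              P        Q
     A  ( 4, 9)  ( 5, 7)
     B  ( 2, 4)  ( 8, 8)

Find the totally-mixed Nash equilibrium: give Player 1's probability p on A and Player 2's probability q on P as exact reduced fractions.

p=2/3, q=3/5

P1 indiff ⇒ q·4+(1-q)·5 = q·2+(1-q)·8 ⇒ q(2) = (1-q)(3) ⇒ q = 3/5
P2 indiff ⇒ p·9+(1-p)·4 = p·7+(1-p)·8 ⇒ p(2) = (1-p)(4) ⇒ p = 2/3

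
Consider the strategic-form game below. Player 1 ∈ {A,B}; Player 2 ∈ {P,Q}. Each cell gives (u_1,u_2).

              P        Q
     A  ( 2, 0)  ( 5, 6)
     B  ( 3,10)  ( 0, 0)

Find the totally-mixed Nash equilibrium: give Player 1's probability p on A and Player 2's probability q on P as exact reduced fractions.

(p,q) = (5/8, 5/6)

P1 indiff ⇒ q·2+(1-q)·5 = q·3+(1-q)·0 ⇒ q(-1) = (1-q)(-5) ⇒ q = 5/6
P2 indiff ⇒ p·0+(1-p)·10 = p·6+(1-p)·0 ⇒ p(-6) = (1-p)(-10) ⇒ p = 5/8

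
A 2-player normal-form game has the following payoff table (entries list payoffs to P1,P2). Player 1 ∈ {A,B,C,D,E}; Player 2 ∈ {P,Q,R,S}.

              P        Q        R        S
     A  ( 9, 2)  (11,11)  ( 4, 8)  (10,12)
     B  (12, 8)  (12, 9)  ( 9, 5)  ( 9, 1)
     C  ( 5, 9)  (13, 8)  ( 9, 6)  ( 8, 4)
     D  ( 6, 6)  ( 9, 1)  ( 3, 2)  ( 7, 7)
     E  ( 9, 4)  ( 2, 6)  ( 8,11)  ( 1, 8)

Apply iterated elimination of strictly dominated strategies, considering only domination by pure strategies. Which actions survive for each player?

P1 drop D (A beats it: P:9>6 Q:11>9 R:4>3 S:10>7)
P1 drop E (B beats it: P:12>9 Q:12>2 R:9>8 S:9>1)
P2 drop R (Q beats it: A:11>8 B:9>5 C:8>6)
P1→{A,B,C} P2→{P,Q,S}

Survivors P1:{A,B,C} P2:{P,Q,S}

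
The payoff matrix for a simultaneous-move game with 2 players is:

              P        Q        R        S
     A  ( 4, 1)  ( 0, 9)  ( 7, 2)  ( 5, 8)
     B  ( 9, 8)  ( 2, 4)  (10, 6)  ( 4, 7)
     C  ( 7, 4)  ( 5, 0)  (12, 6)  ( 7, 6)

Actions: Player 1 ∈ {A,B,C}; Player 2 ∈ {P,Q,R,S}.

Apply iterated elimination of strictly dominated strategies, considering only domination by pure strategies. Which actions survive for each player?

IESDS → P1:{B,C} P2:{P,R,S}

P1 drop A (C beats it: P:7>4 Q:5>0 R:12>7 S:7>5)
P2 drop Q (P beats it: B:8>4 C:4>0)
P1→{B,C} P2→{P,R,S}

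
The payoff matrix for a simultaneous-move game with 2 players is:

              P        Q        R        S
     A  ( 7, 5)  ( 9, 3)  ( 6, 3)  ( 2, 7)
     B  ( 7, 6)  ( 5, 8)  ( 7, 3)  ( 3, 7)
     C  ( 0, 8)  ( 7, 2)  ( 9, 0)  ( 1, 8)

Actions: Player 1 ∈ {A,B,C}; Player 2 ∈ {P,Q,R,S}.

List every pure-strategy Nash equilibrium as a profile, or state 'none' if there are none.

(A,P): not NE [P2→S gives 7>5]
(A,Q): not NE [P2→S gives 7>3]
(A,R): not NE [P1→C gives 9>6; P2→S gives 7>3]
(A,S): not NE [P1→B gives 3>2]
(B,P): not NE [P2→Q gives 8>6]
(B,Q): not NE [P1→A gives 9>5]
(B,R): not NE [P1→C gives 9>7; P2→Q gives 8>3]
(B,S): not NE [P2→Q gives 8>7]
(C,P): not NE [P1→B gives 7>0]
(C,Q): not NE [P1→A gives 9>7; P2→S gives 8>2]
(C,R): not NE [P2→S gives 8>0]
(C,S): not NE [P1→B gives 3>1]

PSNE: ∅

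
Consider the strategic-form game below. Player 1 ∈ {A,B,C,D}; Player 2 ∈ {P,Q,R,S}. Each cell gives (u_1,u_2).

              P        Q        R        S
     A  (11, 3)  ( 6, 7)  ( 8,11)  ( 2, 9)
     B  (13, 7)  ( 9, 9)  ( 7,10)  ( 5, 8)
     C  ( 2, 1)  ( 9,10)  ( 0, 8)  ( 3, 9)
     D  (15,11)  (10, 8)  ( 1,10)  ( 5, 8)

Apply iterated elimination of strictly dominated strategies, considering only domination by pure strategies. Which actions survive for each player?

P1 drop C (D beats it: P:15>2 Q:10>9 R:1>0 S:5>3)
P2 drop Q (R beats it: A:11>7 B:10>9 D:10>8)
P2 drop S (R beats it: A:11>9 B:10>8 D:10>8)
P1→{A,B,D} P2→{P,R}

IESDS → P1:{A,B,D} P2:{P,R}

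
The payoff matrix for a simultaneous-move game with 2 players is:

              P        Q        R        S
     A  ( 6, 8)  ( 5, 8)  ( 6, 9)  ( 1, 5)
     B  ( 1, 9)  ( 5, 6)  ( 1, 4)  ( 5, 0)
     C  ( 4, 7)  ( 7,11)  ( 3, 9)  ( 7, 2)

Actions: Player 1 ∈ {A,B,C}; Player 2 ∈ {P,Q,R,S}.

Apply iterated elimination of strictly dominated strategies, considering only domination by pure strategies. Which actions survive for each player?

P1 drop B (C beats it: P:4>1 Q:7>5 R:3>1 S:7>5)
P2 drop P (R beats it: A:9>8 C:9>7)
P2 drop S (Q beats it: A:8>5 C:11>2)
P1→{A,C} P2→{Q,R}

Survivors P1:{A,C} P2:{Q,R}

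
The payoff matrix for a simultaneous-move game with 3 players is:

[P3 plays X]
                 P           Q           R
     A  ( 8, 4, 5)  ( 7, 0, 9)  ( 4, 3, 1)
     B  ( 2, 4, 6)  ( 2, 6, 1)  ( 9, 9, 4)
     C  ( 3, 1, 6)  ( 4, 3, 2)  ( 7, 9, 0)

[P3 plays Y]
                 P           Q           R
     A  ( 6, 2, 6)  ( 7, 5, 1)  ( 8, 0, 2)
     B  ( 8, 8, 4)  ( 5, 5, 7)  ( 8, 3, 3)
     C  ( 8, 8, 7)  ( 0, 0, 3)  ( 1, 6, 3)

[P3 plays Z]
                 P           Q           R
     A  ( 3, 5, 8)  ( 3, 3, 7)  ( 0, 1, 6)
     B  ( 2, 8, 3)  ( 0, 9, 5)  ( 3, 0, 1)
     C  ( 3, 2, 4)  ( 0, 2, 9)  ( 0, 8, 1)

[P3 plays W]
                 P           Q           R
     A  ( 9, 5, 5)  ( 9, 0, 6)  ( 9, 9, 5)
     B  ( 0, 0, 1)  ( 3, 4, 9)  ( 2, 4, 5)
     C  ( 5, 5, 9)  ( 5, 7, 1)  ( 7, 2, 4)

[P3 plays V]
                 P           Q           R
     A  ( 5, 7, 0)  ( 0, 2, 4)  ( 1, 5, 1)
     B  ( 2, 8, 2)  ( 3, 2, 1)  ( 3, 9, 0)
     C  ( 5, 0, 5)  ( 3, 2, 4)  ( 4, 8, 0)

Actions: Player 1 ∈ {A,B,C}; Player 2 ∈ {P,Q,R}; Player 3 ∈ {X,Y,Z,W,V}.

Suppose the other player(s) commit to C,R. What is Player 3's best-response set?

P3 best: {W}

u_3(X vs C,R) = 0
u_3(Y vs C,R) = 3
u_3(Z vs C,R) = 1
u_3(W vs C,R) = 4
u_3(V vs C,R) = 0
max payoff 4 at {W}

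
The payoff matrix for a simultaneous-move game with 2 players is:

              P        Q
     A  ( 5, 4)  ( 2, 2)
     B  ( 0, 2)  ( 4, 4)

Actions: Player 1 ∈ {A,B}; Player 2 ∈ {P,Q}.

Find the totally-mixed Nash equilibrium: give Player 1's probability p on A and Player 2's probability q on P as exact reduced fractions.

P1 mixes 1/2 on A; P2 mixes 2/7 on P

P1 indiff ⇒ q·5+(1-q)·2 = q·0+(1-q)·4 ⇒ q(5) = (1-q)(2) ⇒ q = 2/7
P2 indiff ⇒ p·4+(1-p)·2 = p·2+(1-p)·4 ⇒ p(2) = (1-p)(2) ⇒ p = 1/2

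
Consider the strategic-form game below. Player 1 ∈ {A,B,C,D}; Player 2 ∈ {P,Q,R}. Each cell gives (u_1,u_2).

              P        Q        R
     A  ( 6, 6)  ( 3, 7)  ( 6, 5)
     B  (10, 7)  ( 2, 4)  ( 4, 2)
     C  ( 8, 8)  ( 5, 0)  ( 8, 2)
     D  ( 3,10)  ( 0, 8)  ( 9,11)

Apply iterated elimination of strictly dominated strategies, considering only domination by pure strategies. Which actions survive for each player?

P1 drop A (C beats it: P:8>6 Q:5>3 R:8>6)
P2 drop Q (P beats it: B:7>4 C:8>0 D:10>8)
P1→{B,C,D} P2→{P,R}

Remaining: P1:{B,C,D} P2:{P,R}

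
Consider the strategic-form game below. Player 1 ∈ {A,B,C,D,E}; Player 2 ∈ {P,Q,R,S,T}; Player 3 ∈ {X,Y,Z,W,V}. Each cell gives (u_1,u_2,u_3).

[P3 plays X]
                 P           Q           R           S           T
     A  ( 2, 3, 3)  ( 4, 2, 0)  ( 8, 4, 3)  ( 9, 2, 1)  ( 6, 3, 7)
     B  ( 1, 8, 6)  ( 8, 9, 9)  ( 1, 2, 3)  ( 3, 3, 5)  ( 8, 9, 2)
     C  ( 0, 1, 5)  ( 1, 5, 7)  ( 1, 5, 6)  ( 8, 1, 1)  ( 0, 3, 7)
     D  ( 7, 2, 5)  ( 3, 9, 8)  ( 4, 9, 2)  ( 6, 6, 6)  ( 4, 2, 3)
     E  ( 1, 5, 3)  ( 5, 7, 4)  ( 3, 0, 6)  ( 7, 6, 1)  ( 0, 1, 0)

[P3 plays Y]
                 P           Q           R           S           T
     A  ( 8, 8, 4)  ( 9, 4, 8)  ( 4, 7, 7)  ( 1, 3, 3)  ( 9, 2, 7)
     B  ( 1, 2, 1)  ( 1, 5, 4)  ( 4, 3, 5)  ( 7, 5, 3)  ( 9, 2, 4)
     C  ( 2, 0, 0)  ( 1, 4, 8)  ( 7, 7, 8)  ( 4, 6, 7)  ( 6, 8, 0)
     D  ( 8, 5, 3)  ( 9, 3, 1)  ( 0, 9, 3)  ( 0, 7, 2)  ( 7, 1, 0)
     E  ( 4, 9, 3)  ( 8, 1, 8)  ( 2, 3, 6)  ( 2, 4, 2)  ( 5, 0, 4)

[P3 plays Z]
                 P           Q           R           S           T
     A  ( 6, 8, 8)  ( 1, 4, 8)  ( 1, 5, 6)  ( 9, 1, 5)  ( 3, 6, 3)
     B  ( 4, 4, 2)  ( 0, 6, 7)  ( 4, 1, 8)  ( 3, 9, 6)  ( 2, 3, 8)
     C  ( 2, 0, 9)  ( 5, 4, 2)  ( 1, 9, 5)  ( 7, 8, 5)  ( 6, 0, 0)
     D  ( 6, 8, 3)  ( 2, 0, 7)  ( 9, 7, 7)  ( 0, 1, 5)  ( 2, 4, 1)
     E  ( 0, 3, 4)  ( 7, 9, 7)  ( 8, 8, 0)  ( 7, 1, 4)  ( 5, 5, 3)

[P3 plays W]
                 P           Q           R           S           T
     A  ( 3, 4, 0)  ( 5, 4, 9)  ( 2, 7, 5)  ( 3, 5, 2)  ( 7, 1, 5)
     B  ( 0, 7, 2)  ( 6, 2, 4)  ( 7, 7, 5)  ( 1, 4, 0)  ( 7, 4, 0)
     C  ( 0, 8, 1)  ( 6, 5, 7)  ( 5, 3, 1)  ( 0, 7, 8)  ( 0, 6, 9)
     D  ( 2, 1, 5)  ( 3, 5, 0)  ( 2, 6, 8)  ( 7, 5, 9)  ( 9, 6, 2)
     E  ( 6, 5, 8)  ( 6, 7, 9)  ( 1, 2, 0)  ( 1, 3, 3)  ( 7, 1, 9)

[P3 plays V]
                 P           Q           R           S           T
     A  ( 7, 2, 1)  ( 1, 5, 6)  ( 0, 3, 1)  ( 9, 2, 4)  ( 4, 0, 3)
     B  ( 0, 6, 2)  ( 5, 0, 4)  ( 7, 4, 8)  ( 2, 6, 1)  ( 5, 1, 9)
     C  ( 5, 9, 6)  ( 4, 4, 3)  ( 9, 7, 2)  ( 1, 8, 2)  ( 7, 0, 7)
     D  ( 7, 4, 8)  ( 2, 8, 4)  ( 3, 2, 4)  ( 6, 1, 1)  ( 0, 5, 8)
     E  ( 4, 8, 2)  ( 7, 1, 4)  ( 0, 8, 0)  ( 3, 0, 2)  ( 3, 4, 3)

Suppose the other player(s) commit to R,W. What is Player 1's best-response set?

P1 best: {B}

u_1(A vs R,W) = 2
u_1(B vs R,W) = 7
u_1(C vs R,W) = 5
u_1(D vs R,W) = 2
u_1(E vs R,W) = 1
max payoff 7 at {B}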